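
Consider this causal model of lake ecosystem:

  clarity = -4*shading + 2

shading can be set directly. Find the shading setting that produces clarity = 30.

shading = -7

Solve -4*shading + 2 = 30: shading = (30 - 2) / -4 = -7.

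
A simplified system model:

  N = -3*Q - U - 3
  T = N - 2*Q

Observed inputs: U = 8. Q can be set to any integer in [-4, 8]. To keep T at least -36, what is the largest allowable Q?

Q = 5

Substituting into the N equation gives N = -3*Q - 11.
Substituting into the T equation gives T = -5*Q - 11.
Require -5*Q - 11 ≥ -36, so Q ≤ 5.
The largest integer in [-4, 8] satisfying this is 5.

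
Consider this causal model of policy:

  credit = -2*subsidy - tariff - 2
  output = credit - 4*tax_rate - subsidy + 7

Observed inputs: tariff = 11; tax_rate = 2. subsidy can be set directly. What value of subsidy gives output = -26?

subsidy = 4

Substituting into the credit equation gives credit = -2*subsidy - 13.
Substituting into the output equation gives output = -3*subsidy - 14.
Solve -3*subsidy - 14 = -26: subsidy = (-26 + 14) / -3 = 4.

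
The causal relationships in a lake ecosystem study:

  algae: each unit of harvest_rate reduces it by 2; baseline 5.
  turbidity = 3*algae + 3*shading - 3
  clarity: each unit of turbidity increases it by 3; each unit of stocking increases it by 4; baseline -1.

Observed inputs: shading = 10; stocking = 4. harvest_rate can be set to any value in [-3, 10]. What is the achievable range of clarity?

-39 to 195

Substituting into the turbidity equation gives turbidity = -6*harvest_rate + 42.
Substituting into the clarity equation gives clarity = -18*harvest_rate + 141.
Linear in harvest_rate, so extremes are at the endpoints: harvest_rate = -3 gives clarity = 195; harvest_rate = 10 gives clarity = -39.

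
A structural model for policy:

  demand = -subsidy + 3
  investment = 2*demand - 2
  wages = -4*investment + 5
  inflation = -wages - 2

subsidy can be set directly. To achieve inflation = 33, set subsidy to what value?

Substituting into the investment equation gives investment = -2*subsidy + 4.
Substituting into the wages equation gives wages = 8*subsidy - 11.
Substituting into the inflation equation gives inflation = -8*subsidy + 9.
Solve -8*subsidy + 9 = 33: subsidy = (33 - 9) / -8 = -3.

subsidy = -3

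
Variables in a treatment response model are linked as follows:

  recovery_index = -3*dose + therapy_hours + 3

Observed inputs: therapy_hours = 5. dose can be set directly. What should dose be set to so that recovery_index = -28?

dose = 12

Substituting into the recovery_index equation gives recovery_index = -3*dose + 8.
Solve -3*dose + 8 = -28: dose = (-28 - 8) / -3 = 12.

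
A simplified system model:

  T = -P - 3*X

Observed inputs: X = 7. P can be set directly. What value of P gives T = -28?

Substituting into the T equation gives T = -P - 21.
Solve -P - 21 = -28: P = (-28 + 21) / -1 = 7.

P = 7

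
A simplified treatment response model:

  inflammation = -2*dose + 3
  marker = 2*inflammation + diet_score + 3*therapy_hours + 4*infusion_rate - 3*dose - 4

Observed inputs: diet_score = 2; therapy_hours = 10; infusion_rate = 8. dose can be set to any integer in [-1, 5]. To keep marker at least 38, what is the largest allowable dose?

dose = 4

Substituting into the marker equation gives marker = -7*dose + 66.
Require -7*dose + 66 ≥ 38, so dose ≤ 4.
The largest integer in [-1, 5] satisfying this is 4.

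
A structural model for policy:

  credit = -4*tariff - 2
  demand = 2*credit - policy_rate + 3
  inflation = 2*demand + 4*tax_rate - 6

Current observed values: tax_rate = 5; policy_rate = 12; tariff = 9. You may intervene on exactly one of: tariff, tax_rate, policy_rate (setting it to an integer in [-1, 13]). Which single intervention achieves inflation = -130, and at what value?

set policy_rate = -1

Intervening on tariff: inflation = -16*tariff - 12. Reaching -130 requires tariff = 59/8, not an integer.
Intervening on tax_rate: inflation = 4*tax_rate - 176. Reaching -130 requires tax_rate = 23/2, not an integer.
Intervening on policy_rate: with other inputs at their observed values, inflation = -2*policy_rate - 132. Solving for -130 gives policy_rate = -1, within [-1, 13].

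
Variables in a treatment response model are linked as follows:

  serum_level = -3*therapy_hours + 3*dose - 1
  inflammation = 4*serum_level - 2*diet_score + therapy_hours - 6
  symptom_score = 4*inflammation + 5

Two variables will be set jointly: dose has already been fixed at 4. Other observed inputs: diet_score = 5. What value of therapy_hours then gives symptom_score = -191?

therapy_hours = 7

With dose held at 4:
Substituting into the serum_level equation gives serum_level = -3*therapy_hours + 11.
Substituting into the inflammation equation gives inflammation = -11*therapy_hours + 28.
Substituting into the symptom_score equation gives symptom_score = -44*therapy_hours + 117.
Solve -44*therapy_hours + 117 = -191: therapy_hours = (-191 - 117) / -44 = 7.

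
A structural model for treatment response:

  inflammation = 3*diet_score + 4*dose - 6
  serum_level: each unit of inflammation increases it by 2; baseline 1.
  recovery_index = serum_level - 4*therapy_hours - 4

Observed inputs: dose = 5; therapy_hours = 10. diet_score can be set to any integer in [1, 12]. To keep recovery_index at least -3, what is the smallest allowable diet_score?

diet_score = 2

Substituting into the inflammation equation gives inflammation = 3*diet_score + 14.
serum_level becomes 6*diet_score + 29.
So recovery_index = 6*diet_score - 15.
Require 6*diet_score - 15 ≥ -3, so diet_score ≥ 2.
The smallest integer in [1, 12] satisfying this is 2.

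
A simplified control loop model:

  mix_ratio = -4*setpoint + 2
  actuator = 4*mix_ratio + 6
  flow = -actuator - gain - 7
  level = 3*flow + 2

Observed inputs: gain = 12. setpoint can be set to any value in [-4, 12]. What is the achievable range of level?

Substituting into the actuator equation gives actuator = -16*setpoint + 14.
Substituting into the flow equation gives flow = 16*setpoint - 33.
Substituting into the level equation gives level = 48*setpoint - 97.
Linear in setpoint, so extremes are at the endpoints: setpoint = -4 gives level = -289; setpoint = 12 gives level = 479.

-289 to 479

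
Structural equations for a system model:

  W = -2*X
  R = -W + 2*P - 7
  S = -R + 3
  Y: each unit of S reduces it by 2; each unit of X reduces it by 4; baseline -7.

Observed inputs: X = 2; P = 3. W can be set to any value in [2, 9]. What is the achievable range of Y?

-41 to -27

Intervening on W fixes its value directly, overriding its dependence on X.
Substituting into the R equation gives R = -W - 1.
Substituting into the S equation gives S = W + 4.
Substituting into the Y equation gives Y = -2*W - 23.
Linear in W, so extremes are at the endpoints: W = 2 gives Y = -27; W = 9 gives Y = -41.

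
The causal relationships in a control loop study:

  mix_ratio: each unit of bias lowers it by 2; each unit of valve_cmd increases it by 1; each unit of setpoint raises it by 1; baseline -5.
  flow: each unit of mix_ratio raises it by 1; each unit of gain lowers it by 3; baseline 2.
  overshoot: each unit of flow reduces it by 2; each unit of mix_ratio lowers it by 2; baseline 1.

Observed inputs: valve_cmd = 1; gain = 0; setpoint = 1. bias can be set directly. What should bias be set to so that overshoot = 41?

bias = 4

Substituting into the mix_ratio equation gives mix_ratio = -2*bias - 3.
This gives flow = -2*bias - 1.
Substituting into the overshoot equation gives overshoot = 8*bias + 9.
Solve 8*bias + 9 = 41: bias = (41 - 9) / 8 = 4.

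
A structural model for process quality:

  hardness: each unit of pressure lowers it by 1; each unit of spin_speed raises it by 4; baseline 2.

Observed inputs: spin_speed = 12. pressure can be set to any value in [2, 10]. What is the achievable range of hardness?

40 to 48

Substituting into the hardness equation gives hardness = -pressure + 50.
Linear in pressure, so extremes are at the endpoints: pressure = 2 gives hardness = 48; pressure = 10 gives hardness = 40.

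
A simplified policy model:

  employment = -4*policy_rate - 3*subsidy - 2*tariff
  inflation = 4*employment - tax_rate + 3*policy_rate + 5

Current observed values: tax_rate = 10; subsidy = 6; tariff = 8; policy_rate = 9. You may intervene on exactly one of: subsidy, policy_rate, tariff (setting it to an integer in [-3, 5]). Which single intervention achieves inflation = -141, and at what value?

Intervening on subsidy: inflation = -12*subsidy - 186. Reaching -141 requires subsidy = -15/4, not an integer.
Intervening on policy_rate: with other inputs at their observed values, inflation = -13*policy_rate - 141. Solving for -141 gives policy_rate = 0, within [-3, 5].
Intervening on tariff: inflation = -8*tariff - 194. Reaching -141 requires tariff = -53/8, not an integer.

set policy_rate = 0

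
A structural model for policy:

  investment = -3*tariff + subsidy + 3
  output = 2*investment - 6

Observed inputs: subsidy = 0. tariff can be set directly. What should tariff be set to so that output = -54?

tariff = 9

Substituting into the investment equation gives investment = -3*tariff + 3.
This gives output = -6*tariff.
Solve -6*tariff = -54: tariff = -54 / -6 = 9.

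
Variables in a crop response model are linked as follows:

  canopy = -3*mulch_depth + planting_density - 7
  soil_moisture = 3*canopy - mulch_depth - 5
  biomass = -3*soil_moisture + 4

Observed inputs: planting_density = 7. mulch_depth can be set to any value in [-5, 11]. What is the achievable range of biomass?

Substituting into the canopy equation gives canopy = -3*mulch_depth.
Substituting into the soil_moisture equation gives soil_moisture = -10*mulch_depth - 5.
biomass becomes 30*mulch_depth + 19.
Linear in mulch_depth, so extremes are at the endpoints: mulch_depth = -5 gives biomass = -131; mulch_depth = 11 gives biomass = 349.

-131 to 349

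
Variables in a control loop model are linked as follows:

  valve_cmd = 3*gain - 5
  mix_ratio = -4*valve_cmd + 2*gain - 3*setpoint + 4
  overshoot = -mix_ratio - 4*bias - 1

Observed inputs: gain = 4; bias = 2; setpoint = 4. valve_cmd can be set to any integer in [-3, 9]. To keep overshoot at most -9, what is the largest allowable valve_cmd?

valve_cmd = 0

Intervening on valve_cmd fixes its value directly, overriding its dependence on gain.
Substituting into the mix_ratio equation gives mix_ratio = -4*valve_cmd.
So overshoot = 4*valve_cmd - 9.
Require 4*valve_cmd - 9 ≤ -9, so valve_cmd ≤ 0.
The largest integer in [-3, 9] satisfying this is 0.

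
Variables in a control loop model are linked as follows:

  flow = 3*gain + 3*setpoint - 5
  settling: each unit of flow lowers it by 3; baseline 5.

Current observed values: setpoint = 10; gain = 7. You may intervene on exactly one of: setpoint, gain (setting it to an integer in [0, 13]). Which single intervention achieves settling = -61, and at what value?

set setpoint = 2

Intervening on setpoint: with other inputs at their observed values, settling = -9*setpoint - 43. Solving for -61 gives setpoint = 2, within [0, 13].
Intervening on gain: settling = -9*gain - 70. Reaching -61 requires gain = -1, outside [0, 13].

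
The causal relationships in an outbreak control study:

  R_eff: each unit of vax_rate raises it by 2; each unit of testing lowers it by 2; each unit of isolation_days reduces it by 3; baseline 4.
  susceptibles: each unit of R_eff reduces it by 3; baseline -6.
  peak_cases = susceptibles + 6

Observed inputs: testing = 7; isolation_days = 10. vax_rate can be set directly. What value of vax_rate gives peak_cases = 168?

Substituting into the R_eff equation gives R_eff = 2*vax_rate - 40.
susceptibles becomes -6*vax_rate + 114.
This gives peak_cases = -6*vax_rate + 120.
Solve -6*vax_rate + 120 = 168: vax_rate = (168 - 120) / -6 = -8.

vax_rate = -8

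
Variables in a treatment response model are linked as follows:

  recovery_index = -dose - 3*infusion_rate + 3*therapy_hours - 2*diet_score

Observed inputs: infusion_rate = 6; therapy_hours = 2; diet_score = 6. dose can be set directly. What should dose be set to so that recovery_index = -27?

dose = 3

Substituting into the recovery_index equation gives recovery_index = -dose - 24.
Solve -dose - 24 = -27: dose = (-27 + 24) / -1 = 3.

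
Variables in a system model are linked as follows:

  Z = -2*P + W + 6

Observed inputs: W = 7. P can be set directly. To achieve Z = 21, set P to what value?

Substituting into the Z equation gives Z = -2*P + 13.
Solve -2*P + 13 = 21: P = (21 - 13) / -2 = -4.

P = -4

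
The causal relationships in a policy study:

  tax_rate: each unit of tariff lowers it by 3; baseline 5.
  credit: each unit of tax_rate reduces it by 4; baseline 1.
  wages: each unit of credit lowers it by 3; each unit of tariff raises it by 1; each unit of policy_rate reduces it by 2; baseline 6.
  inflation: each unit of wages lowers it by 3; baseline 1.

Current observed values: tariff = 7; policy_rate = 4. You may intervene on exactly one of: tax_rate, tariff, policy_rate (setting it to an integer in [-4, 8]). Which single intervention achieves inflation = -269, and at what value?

Intervening on tax_rate: inflation = -36*tax_rate - 5. Reaching -269 requires tax_rate = 22/3, not an integer.
Intervening on tariff: with other inputs at their observed values, inflation = 105*tariff - 164. Solving for -269 gives tariff = -1, within [-4, 8].
Intervening on policy_rate: inflation = 6*policy_rate + 547. Reaching -269 requires policy_rate = -136, outside [-4, 8].

set tariff = -1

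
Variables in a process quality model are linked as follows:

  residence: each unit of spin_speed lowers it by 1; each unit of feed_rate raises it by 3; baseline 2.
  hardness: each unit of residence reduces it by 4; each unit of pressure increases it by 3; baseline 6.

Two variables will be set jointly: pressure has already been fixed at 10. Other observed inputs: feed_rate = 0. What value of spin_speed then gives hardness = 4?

spin_speed = -6

With pressure held at 10:
Substituting into the residence equation gives residence = -spin_speed + 2.
Substituting into the hardness equation gives hardness = 4*spin_speed + 28.
Solve 4*spin_speed + 28 = 4: spin_speed = (4 - 28) / 4 = -6.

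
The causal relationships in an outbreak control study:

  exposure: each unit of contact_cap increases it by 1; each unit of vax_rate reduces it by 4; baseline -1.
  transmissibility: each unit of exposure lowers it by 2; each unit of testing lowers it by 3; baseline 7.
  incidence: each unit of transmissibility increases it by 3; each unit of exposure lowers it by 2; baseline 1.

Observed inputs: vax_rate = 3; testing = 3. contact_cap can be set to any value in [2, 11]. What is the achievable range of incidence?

Substituting into the exposure equation gives exposure = contact_cap - 13.
Substituting into the transmissibility equation gives transmissibility = -2*contact_cap + 24.
Substituting into the incidence equation gives incidence = -8*contact_cap + 99.
Linear in contact_cap, so extremes are at the endpoints: contact_cap = 2 gives incidence = 83; contact_cap = 11 gives incidence = 11.

11 to 83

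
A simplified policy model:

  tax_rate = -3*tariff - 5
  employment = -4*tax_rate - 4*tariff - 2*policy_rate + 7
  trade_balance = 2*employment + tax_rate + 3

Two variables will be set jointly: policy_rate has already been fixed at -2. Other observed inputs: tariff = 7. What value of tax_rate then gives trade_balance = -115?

tax_rate = 12

With policy_rate held at -2:
Intervening on tax_rate fixes its value directly, overriding its dependence on tariff.
Substituting into the employment equation gives employment = -4*tax_rate - 17.
So trade_balance = -7*tax_rate - 31.
Solve -7*tax_rate - 31 = -115: tax_rate = (-115 + 31) / -7 = 12.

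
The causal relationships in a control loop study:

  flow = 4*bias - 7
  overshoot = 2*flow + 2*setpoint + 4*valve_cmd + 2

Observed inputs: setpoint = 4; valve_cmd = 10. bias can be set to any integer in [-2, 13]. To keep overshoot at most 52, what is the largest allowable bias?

Substituting into the overshoot equation gives overshoot = 8*bias + 36.
Require 8*bias + 36 ≤ 52, so bias ≤ 2.
The largest integer in [-2, 13] satisfying this is 2.

bias = 2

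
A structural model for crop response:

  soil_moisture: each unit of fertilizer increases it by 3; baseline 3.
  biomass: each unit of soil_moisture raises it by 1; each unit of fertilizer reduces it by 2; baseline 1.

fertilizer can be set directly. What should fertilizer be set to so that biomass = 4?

Substituting into the biomass equation gives biomass = fertilizer + 4.
Solve fertilizer + 4 = 4: fertilizer = (4 - 4) / 1 = 0.

fertilizer = 0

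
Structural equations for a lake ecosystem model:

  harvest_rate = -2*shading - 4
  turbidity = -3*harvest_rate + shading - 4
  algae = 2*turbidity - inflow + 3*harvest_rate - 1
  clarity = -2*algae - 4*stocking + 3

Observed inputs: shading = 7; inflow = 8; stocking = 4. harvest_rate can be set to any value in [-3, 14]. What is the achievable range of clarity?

Intervening on harvest_rate fixes its value directly, overriding its dependence on shading.
Substituting into the turbidity equation gives turbidity = -3*harvest_rate + 3.
This gives algae = -3*harvest_rate - 3.
Substituting into the clarity equation gives clarity = 6*harvest_rate - 7.
Linear in harvest_rate, so extremes are at the endpoints: harvest_rate = -3 gives clarity = -25; harvest_rate = 14 gives clarity = 77.

-25 to 77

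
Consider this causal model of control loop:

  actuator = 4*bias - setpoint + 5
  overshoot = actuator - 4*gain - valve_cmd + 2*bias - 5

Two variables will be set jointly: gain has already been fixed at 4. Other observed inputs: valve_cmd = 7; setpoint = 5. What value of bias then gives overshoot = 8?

With gain held at 4:
Substituting into the actuator equation gives actuator = 4*bias.
So overshoot = 6*bias - 28.
Solve 6*bias - 28 = 8: bias = (8 + 28) / 6 = 6.

bias = 6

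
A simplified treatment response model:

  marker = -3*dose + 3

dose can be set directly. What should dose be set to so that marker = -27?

Solve -3*dose + 3 = -27: dose = (-27 - 3) / -3 = 10.

dose = 10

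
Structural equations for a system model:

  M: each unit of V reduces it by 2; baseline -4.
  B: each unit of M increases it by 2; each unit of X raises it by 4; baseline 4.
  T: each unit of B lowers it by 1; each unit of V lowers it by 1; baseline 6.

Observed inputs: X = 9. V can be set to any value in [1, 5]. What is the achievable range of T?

Substituting into the B equation gives B = -4*V + 32.
T becomes 3*V - 26.
Linear in V, so extremes are at the endpoints: V = 1 gives T = -23; V = 5 gives T = -11.

-23 to -11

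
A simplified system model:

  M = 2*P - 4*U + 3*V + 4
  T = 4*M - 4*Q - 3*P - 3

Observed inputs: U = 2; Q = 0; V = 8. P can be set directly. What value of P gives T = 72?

P = -1

Substituting into the M equation gives M = 2*P + 20.
T becomes 5*P + 77.
Solve 5*P + 77 = 72: P = (72 - 77) / 5 = -1.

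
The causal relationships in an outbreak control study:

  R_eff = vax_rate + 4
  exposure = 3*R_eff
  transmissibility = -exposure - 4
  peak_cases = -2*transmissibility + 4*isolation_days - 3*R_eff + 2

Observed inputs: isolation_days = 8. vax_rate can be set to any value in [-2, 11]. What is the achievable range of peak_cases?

48 to 87

Substituting into the exposure equation gives exposure = 3*vax_rate + 12.
This gives transmissibility = -3*vax_rate - 16.
So peak_cases = 3*vax_rate + 54.
Linear in vax_rate, so extremes are at the endpoints: vax_rate = -2 gives peak_cases = 48; vax_rate = 11 gives peak_cases = 87.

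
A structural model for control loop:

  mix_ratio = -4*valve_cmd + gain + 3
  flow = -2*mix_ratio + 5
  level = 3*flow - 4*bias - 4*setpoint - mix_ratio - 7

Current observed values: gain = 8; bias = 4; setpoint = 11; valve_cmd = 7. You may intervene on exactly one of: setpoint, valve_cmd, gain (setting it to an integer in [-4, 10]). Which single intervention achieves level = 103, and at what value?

set setpoint = 2

Intervening on setpoint: with other inputs at their observed values, level = -4*setpoint + 111. Solving for 103 gives setpoint = 2, within [-4, 10].
Intervening on valve_cmd: level = 28*valve_cmd - 129. Reaching 103 requires valve_cmd = 58/7, not an integer.
Intervening on gain: level = -7*gain + 123. Reaching 103 requires gain = 20/7, not an integer.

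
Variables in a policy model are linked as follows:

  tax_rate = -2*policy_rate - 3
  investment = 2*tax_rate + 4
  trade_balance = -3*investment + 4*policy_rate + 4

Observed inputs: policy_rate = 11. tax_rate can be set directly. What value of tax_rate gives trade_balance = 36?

tax_rate = 0

Intervening on tax_rate fixes its value directly, overriding its dependence on policy_rate.
Substituting into the trade_balance equation gives trade_balance = -6*tax_rate + 36.
Solve -6*tax_rate + 36 = 36: tax_rate = (36 - 36) / -6 = 0.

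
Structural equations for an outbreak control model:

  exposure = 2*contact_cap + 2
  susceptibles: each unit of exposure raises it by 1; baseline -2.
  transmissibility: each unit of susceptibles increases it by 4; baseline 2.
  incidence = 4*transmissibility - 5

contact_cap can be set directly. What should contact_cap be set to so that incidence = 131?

contact_cap = 4

Substituting into the susceptibles equation gives susceptibles = 2*contact_cap.
This gives transmissibility = 8*contact_cap + 2.
This gives incidence = 32*contact_cap + 3.
Solve 32*contact_cap + 3 = 131: contact_cap = (131 - 3) / 32 = 4.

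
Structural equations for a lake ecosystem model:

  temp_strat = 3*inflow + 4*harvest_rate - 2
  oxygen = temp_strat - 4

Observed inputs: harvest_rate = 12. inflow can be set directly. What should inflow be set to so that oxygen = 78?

inflow = 12

Substituting into the temp_strat equation gives temp_strat = 3*inflow + 46.
Substituting into the oxygen equation gives oxygen = 3*inflow + 42.
Solve 3*inflow + 42 = 78: inflow = (78 - 42) / 3 = 12.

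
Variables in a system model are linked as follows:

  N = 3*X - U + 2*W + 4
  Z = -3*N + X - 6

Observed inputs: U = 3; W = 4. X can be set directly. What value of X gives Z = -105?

Substituting into the N equation gives N = 3*X + 9.
Z becomes -8*X - 33.
Solve -8*X - 33 = -105: X = (-105 + 33) / -8 = 9.

X = 9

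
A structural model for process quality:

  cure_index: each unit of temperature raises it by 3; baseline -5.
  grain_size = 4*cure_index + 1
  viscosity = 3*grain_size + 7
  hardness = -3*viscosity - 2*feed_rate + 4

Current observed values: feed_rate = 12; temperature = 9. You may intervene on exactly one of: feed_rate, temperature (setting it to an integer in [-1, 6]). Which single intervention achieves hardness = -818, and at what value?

Intervening on feed_rate: with other inputs at their observed values, hardness = -2*feed_rate - 818. Solving for -818 gives feed_rate = 0, within [-1, 6].
Intervening on temperature: hardness = -108*temperature + 130. Reaching -818 requires temperature = 79/9, not an integer.

set feed_rate = 0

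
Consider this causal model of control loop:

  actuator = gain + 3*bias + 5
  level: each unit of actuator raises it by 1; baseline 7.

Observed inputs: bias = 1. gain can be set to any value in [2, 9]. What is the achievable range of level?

17 to 24

Substituting into the actuator equation gives actuator = gain + 8.
Substituting into the level equation gives level = gain + 15.
Linear in gain, so extremes are at the endpoints: gain = 2 gives level = 17; gain = 9 gives level = 24.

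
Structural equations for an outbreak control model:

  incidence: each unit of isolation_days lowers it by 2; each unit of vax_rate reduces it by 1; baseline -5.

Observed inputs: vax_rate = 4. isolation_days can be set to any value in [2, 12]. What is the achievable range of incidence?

-33 to -13

Substituting into the incidence equation gives incidence = -2*isolation_days - 9.
Linear in isolation_days, so extremes are at the endpoints: isolation_days = 2 gives incidence = -13; isolation_days = 12 gives incidence = -33.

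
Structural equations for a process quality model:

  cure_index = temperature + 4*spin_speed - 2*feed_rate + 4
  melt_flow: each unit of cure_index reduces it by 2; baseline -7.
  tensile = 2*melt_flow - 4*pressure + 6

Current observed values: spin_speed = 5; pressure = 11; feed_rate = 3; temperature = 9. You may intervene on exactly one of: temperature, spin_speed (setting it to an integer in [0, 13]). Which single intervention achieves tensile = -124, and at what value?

set temperature = 0

Intervening on temperature: with other inputs at their observed values, tensile = -4*temperature - 124. Solving for -124 gives temperature = 0, within [0, 13].
Intervening on spin_speed: tensile = -16*spin_speed - 80. Reaching -124 requires spin_speed = 11/4, not an integer.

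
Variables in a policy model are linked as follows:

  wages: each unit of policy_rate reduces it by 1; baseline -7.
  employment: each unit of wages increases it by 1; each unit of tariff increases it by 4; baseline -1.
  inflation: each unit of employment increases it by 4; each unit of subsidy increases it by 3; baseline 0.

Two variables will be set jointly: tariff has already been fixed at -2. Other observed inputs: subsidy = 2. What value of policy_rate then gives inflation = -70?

policy_rate = 3

With tariff held at -2:
Substituting into the employment equation gives employment = -policy_rate - 16.
So inflation = -4*policy_rate - 58.
Solve -4*policy_rate - 58 = -70: policy_rate = (-70 + 58) / -4 = 3.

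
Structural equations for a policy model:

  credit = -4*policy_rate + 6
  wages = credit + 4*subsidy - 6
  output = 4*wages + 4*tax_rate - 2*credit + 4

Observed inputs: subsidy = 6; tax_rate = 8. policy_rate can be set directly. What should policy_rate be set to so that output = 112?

Substituting into the wages equation gives wages = -4*policy_rate + 24.
This gives output = -8*policy_rate + 120.
Solve -8*policy_rate + 120 = 112: policy_rate = (112 - 120) / -8 = 1.

policy_rate = 1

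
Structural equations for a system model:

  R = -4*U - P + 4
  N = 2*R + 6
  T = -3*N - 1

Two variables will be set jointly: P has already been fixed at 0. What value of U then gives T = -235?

With P held at 0:
Substituting into the R equation gives R = -4*U + 4.
Substituting into the N equation gives N = -8*U + 14.
Substituting into the T equation gives T = 24*U - 43.
Solve 24*U - 43 = -235: U = (-235 + 43) / 24 = -8.

U = -8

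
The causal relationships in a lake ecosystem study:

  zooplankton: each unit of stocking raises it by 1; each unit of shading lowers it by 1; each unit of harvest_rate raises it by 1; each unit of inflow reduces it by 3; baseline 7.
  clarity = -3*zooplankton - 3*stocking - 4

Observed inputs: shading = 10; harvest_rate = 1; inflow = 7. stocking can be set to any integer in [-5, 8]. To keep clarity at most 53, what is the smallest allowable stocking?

stocking = 2

Substituting into the zooplankton equation gives zooplankton = stocking - 23.
Substituting into the clarity equation gives clarity = -6*stocking + 65.
Require -6*stocking + 65 ≤ 53, so stocking ≥ 2.
The smallest integer in [-5, 8] satisfying this is 2.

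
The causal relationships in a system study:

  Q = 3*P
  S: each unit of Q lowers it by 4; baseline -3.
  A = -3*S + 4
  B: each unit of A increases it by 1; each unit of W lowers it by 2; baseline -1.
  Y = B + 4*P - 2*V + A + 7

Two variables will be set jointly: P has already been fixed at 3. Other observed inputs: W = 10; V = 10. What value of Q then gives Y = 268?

Q = 11

With P held at 3:
Intervening on Q fixes its value directly, overriding its dependence on P.
Substituting into the A equation gives A = 12*Q + 13.
Substituting into the B equation gives B = 12*Q - 8.
This gives Y = 24*Q + 4.
Solve 24*Q + 4 = 268: Q = (268 - 4) / 24 = 11.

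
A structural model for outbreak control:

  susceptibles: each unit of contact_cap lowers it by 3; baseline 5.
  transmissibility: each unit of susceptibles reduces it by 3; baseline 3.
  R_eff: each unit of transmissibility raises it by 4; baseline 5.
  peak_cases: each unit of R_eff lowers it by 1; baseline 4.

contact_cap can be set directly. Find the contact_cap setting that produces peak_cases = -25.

contact_cap = 2

Substituting into the transmissibility equation gives transmissibility = 9*contact_cap - 12.
Substituting into the R_eff equation gives R_eff = 36*contact_cap - 43.
This gives peak_cases = -36*contact_cap + 47.
Solve -36*contact_cap + 47 = -25: contact_cap = (-25 - 47) / -36 = 2.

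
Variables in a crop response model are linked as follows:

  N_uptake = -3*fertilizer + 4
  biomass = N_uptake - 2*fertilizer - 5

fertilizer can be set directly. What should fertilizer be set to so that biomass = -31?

fertilizer = 6

Substituting into the biomass equation gives biomass = -5*fertilizer - 1.
Solve -5*fertilizer - 1 = -31: fertilizer = (-31 + 1) / -5 = 6.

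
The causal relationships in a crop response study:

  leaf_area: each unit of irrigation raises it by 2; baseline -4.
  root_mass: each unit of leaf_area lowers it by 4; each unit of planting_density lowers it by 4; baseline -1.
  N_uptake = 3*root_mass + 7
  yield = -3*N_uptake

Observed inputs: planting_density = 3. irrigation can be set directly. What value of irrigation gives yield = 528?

Substituting into the root_mass equation gives root_mass = -8*irrigation + 3.
Substituting into the N_uptake equation gives N_uptake = -24*irrigation + 16.
Substituting into the yield equation gives yield = 72*irrigation - 48.
Solve 72*irrigation - 48 = 528: irrigation = (528 + 48) / 72 = 8.

irrigation = 8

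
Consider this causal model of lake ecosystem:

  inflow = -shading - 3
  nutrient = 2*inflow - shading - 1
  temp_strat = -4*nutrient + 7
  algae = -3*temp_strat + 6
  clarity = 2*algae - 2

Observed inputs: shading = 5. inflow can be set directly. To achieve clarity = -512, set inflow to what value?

Intervening on inflow fixes its value directly, overriding its dependence on shading.
Substituting into the nutrient equation gives nutrient = 2*inflow - 6.
Substituting into the temp_strat equation gives temp_strat = -8*inflow + 31.
This gives algae = 24*inflow - 87.
So clarity = 48*inflow - 176.
Solve 48*inflow - 176 = -512: inflow = (-512 + 176) / 48 = -7.

inflow = -7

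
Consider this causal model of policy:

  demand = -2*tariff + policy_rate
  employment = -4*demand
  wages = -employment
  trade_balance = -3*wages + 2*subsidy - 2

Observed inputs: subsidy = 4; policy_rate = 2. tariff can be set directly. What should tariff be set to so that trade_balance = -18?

tariff = 0

Substituting into the demand equation gives demand = -2*tariff + 2.
employment becomes 8*tariff - 8.
wages becomes -8*tariff + 8.
Substituting into the trade_balance equation gives trade_balance = 24*tariff - 18.
Solve 24*tariff - 18 = -18: tariff = (-18 + 18) / 24 = 0.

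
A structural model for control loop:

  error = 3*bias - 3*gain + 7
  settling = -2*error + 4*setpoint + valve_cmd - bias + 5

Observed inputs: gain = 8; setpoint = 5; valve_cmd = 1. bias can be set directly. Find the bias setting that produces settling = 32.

bias = 4

Substituting into the error equation gives error = 3*bias - 17.
Substituting into the settling equation gives settling = -7*bias + 60.
Solve -7*bias + 60 = 32: bias = (32 - 60) / -7 = 4.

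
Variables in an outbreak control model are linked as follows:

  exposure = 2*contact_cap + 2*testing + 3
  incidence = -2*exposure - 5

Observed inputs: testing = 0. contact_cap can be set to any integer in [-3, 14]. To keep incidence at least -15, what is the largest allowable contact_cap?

Substituting into the exposure equation gives exposure = 2*contact_cap + 3.
This gives incidence = -4*contact_cap - 11.
Require -4*contact_cap - 11 ≥ -15, so contact_cap ≤ 1.
The largest integer in [-3, 14] satisfying this is 1.

contact_cap = 1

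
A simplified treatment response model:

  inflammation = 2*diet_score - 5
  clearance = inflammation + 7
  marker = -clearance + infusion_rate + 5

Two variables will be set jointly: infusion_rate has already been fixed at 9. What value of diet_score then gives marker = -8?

diet_score = 10

With infusion_rate held at 9:
Substituting into the clearance equation gives clearance = 2*diet_score + 2.
Substituting into the marker equation gives marker = -2*diet_score + 12.
Solve -2*diet_score + 12 = -8: diet_score = (-8 - 12) / -2 = 10.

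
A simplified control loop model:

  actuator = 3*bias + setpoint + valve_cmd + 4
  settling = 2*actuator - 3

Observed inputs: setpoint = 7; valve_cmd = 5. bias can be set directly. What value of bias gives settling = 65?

bias = 6

Substituting into the actuator equation gives actuator = 3*bias + 16.
settling becomes 6*bias + 29.
Solve 6*bias + 29 = 65: bias = (65 - 29) / 6 = 6.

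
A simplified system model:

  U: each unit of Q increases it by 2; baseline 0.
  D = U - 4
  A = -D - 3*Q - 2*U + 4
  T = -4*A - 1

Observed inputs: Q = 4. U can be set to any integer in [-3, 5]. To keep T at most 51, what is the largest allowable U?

U = 3

Intervening on U fixes its value directly, overriding its dependence on Q.
Substituting into the A equation gives A = -3*U - 4.
Substituting into the T equation gives T = 12*U + 15.
Require 12*U + 15 ≤ 51, so U ≤ 3.
The largest integer in [-3, 5] satisfying this is 3.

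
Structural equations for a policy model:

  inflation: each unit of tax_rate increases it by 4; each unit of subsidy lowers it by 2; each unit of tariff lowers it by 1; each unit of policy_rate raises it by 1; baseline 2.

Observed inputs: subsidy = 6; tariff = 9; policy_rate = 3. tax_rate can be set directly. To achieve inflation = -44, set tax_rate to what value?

Substituting into the inflation equation gives inflation = 4*tax_rate - 16.
Solve 4*tax_rate - 16 = -44: tax_rate = (-44 + 16) / 4 = -7.

tax_rate = -7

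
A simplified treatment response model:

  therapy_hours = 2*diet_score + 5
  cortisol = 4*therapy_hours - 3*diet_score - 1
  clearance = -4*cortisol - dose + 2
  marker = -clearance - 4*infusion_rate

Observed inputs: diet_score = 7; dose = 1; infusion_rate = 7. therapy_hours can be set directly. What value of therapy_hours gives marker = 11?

therapy_hours = 8

Intervening on therapy_hours fixes its value directly, overriding its dependence on diet_score.
Substituting into the cortisol equation gives cortisol = 4*therapy_hours - 22.
Substituting into the clearance equation gives clearance = -16*therapy_hours + 89.
marker becomes 16*therapy_hours - 117.
Solve 16*therapy_hours - 117 = 11: therapy_hours = (11 + 117) / 16 = 8.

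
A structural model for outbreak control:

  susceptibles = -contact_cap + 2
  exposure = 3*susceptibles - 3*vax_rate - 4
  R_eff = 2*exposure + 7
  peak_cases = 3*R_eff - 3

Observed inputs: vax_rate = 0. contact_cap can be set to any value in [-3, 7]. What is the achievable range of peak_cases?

Substituting into the exposure equation gives exposure = -3*contact_cap + 2.
Substituting into the R_eff equation gives R_eff = -6*contact_cap + 11.
Substituting into the peak_cases equation gives peak_cases = -18*contact_cap + 30.
Linear in contact_cap, so extremes are at the endpoints: contact_cap = -3 gives peak_cases = 84; contact_cap = 7 gives peak_cases = -96.

-96 to 84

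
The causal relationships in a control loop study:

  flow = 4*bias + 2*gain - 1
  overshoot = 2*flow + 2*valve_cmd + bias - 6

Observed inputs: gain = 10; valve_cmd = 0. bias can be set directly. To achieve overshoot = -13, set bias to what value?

bias = -5

Substituting into the flow equation gives flow = 4*bias + 19.
Substituting into the overshoot equation gives overshoot = 9*bias + 32.
Solve 9*bias + 32 = -13: bias = (-13 - 32) / 9 = -5.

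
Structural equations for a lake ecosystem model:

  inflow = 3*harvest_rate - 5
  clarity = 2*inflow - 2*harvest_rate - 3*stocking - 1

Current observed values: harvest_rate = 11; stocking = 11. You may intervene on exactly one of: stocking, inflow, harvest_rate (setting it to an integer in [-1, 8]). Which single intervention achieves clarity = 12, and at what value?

set stocking = 7

Intervening on stocking: with other inputs at their observed values, clarity = -3*stocking + 33. Solving for 12 gives stocking = 7, within [-1, 8].
Intervening on inflow: clarity = 2*inflow - 56. Reaching 12 requires inflow = 34, outside [-1, 8].
Intervening on harvest_rate: clarity = 4*harvest_rate - 44. Reaching 12 requires harvest_rate = 14, outside [-1, 8].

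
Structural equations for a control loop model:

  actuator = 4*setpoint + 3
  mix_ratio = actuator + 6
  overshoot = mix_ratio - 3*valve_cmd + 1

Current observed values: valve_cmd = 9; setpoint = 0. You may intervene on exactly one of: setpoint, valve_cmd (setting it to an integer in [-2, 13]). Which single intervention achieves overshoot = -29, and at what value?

set valve_cmd = 13

Intervening on setpoint: overshoot = 4*setpoint - 17. Reaching -29 requires setpoint = -3, outside [-2, 13].
Intervening on valve_cmd: with other inputs at their observed values, overshoot = -3*valve_cmd + 10. Solving for -29 gives valve_cmd = 13, within [-2, 13].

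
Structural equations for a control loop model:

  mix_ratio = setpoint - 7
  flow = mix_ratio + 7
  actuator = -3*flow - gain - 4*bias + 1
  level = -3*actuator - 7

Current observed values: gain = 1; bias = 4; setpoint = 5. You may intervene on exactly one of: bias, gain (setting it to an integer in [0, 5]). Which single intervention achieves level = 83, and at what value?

Intervening on bias: level = 12*bias + 38. Reaching 83 requires bias = 15/4, not an integer.
Intervening on gain: with other inputs at their observed values, level = 3*gain + 83. Solving for 83 gives gain = 0, within [0, 5].

set gain = 0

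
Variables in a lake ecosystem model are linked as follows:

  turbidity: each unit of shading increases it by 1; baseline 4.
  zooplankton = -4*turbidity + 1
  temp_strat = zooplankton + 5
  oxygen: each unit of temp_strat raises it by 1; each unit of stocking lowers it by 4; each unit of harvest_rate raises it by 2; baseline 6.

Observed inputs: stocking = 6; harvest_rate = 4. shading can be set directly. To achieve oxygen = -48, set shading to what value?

Substituting into the zooplankton equation gives zooplankton = -4*shading - 15.
So temp_strat = -4*shading - 10.
This gives oxygen = -4*shading - 20.
Solve -4*shading - 20 = -48: shading = (-48 + 20) / -4 = 7.

shading = 7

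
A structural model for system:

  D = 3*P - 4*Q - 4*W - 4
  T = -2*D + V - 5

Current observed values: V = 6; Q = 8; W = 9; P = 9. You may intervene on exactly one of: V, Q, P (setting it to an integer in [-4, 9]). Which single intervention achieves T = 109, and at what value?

set P = 6

Intervening on V: T = V + 85. Reaching 109 requires V = 24, outside [-4, 9].
Intervening on Q: T = 8*Q + 27. Reaching 109 requires Q = 41/4, not an integer.
Intervening on P: with other inputs at their observed values, T = -6*P + 145. Solving for 109 gives P = 6, within [-4, 9].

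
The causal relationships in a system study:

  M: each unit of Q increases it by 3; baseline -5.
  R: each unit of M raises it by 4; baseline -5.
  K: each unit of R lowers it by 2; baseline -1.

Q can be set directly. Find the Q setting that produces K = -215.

Q = 11

Substituting into the R equation gives R = 12*Q - 25.
Substituting into the K equation gives K = -24*Q + 49.
Solve -24*Q + 49 = -215: Q = (-215 - 49) / -24 = 11.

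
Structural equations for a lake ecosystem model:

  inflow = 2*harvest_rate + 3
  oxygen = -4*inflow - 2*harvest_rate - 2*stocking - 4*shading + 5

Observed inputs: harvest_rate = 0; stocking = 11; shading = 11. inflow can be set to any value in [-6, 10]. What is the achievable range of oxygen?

-101 to -37

Intervening on inflow fixes its value directly, overriding its dependence on harvest_rate.
Substituting into the oxygen equation gives oxygen = -4*inflow - 61.
Linear in inflow, so extremes are at the endpoints: inflow = -6 gives oxygen = -37; inflow = 10 gives oxygen = -101.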